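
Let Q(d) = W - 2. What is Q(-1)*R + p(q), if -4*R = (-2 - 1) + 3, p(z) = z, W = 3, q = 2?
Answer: 2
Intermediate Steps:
Q(d) = 1 (Q(d) = 3 - 2 = 1)
R = 0 (R = -((-2 - 1) + 3)/4 = -(-3 + 3)/4 = -1/4*0 = 0)
Q(-1)*R + p(q) = 1*0 + 2 = 0 + 2 = 2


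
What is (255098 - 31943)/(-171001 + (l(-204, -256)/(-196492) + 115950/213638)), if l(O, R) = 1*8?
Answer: -4108612204071/3148370261770 ≈ -1.3050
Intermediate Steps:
l(O, R) = 8
(255098 - 31943)/(-171001 + (l(-204, -256)/(-196492) + 115950/213638)) = (255098 - 31943)/(-171001 + (8/(-196492) + 115950/213638)) = 223155/(-171001 + (8*(-1/196492) + 115950*(1/213638))) = 223155/(-171001 + (-2/49123 + 57975/106819)) = 223155/(-171001 + 2847692287/5247269737) = 223155/(-897285524604450/5247269737) = 223155*(-5247269737/897285524604450) = -4108612204071/3148370261770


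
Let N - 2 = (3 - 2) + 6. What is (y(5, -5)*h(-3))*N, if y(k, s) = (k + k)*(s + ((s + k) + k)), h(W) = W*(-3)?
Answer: 0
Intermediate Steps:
h(W) = -3*W
N = 9 (N = 2 + ((3 - 2) + 6) = 2 + (1 + 6) = 2 + 7 = 9)
y(k, s) = 2*k*(2*k + 2*s) (y(k, s) = (2*k)*(s + ((k + s) + k)) = (2*k)*(s + (s + 2*k)) = (2*k)*(2*k + 2*s) = 2*k*(2*k + 2*s))
(y(5, -5)*h(-3))*N = ((4*5*(5 - 5))*(-3*(-3)))*9 = ((4*5*0)*9)*9 = (0*9)*9 = 0*9 = 0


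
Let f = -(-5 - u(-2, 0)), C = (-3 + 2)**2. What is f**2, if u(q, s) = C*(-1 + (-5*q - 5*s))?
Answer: 196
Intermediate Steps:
C = 1 (C = (-1)**2 = 1)
u(q, s) = -1 - 5*q - 5*s (u(q, s) = 1*(-1 + (-5*q - 5*s)) = 1*(-1 - 5*q - 5*s) = -1 - 5*q - 5*s)
f = 14 (f = -(-5 - (-1 - 5*(-2) - 5*0)) = -(-5 - (-1 + 10 + 0)) = -(-5 - 1*9) = -(-5 - 9) = -1*(-14) = 14)
f**2 = 14**2 = 196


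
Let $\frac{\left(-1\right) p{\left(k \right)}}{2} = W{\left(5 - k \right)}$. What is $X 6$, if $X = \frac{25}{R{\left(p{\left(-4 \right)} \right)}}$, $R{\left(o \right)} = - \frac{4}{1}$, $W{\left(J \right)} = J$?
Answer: $- \frac{75}{2} \approx -37.5$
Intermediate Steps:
$p{\left(k \right)} = -10 + 2 k$ ($p{\left(k \right)} = - 2 \left(5 - k\right) = -10 + 2 k$)
$R{\left(o \right)} = -4$ ($R{\left(o \right)} = \left(-4\right) 1 = -4$)
$X = - \frac{25}{4}$ ($X = \frac{25}{-4} = 25 \left(- \frac{1}{4}\right) = - \frac{25}{4} \approx -6.25$)
$X 6 = \left(- \frac{25}{4}\right) 6 = - \frac{75}{2}$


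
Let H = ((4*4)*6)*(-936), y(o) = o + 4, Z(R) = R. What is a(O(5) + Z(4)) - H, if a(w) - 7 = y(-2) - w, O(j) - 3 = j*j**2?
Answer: 89733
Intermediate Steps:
O(j) = 3 + j**3 (O(j) = 3 + j*j**2 = 3 + j**3)
y(o) = 4 + o
a(w) = 9 - w (a(w) = 7 + ((4 - 2) - w) = 7 + (2 - w) = 9 - w)
H = -89856 (H = (16*6)*(-936) = 96*(-936) = -89856)
a(O(5) + Z(4)) - H = (9 - ((3 + 5**3) + 4)) - 1*(-89856) = (9 - ((3 + 125) + 4)) + 89856 = (9 - (128 + 4)) + 89856 = (9 - 1*132) + 89856 = (9 - 132) + 89856 = -123 + 89856 = 89733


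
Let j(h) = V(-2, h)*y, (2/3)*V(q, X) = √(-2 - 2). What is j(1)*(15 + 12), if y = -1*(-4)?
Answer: 324*I ≈ 324.0*I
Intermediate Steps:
y = 4
V(q, X) = 3*I (V(q, X) = 3*√(-2 - 2)/2 = 3*√(-4)/2 = 3*(2*I)/2 = 3*I)
j(h) = 12*I (j(h) = (3*I)*4 = 12*I)
j(1)*(15 + 12) = (12*I)*(15 + 12) = (12*I)*27 = 324*I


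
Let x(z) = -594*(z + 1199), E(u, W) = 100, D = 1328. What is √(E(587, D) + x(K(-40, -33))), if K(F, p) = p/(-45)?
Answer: 2*I*√4453385/5 ≈ 844.12*I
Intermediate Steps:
K(F, p) = -p/45 (K(F, p) = p*(-1/45) = -p/45)
x(z) = -712206 - 594*z (x(z) = -594*(1199 + z) = -712206 - 594*z)
√(E(587, D) + x(K(-40, -33))) = √(100 + (-712206 - (-66)*(-33)/5)) = √(100 + (-712206 - 594*11/15)) = √(100 + (-712206 - 2178/5)) = √(100 - 3563208/5) = √(-3562708/5) = 2*I*√4453385/5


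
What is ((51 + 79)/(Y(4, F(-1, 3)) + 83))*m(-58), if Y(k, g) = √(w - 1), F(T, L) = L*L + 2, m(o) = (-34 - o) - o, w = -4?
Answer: 442390/3447 - 5330*I*√5/3447 ≈ 128.34 - 3.4576*I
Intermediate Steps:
m(o) = -34 - 2*o
F(T, L) = 2 + L² (F(T, L) = L² + 2 = 2 + L²)
Y(k, g) = I*√5 (Y(k, g) = √(-4 - 1) = √(-5) = I*√5)
((51 + 79)/(Y(4, F(-1, 3)) + 83))*m(-58) = ((51 + 79)/(I*√5 + 83))*(-34 - 2*(-58)) = (130/(83 + I*√5))*(-34 + 116) = (130/(83 + I*√5))*82 = 10660/(83 + I*√5)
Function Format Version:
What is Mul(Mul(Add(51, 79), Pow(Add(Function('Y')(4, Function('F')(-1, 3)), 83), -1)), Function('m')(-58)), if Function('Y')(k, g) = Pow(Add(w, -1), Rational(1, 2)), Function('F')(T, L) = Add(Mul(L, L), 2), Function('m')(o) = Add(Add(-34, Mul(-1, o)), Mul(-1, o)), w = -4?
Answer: Add(Rational(442390, 3447), Mul(Rational(-5330, 3447), I, Pow(5, Rational(1, 2)))) ≈ Add(128.34, Mul(-3.4576, I))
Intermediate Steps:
Function('m')(o) = Add(-34, Mul(-2, o))
Function('F')(T, L) = Add(2, Pow(L, 2)) (Function('F')(T, L) = Add(Pow(L, 2), 2) = Add(2, Pow(L, 2)))
Function('Y')(k, g) = Mul(I, Pow(5, Rational(1, 2))) (Function('Y')(k, g) = Pow(Add(-4, -1), Rational(1, 2)) = Pow(-5, Rational(1, 2)) = Mul(I, Pow(5, Rational(1, 2))))
Mul(Mul(Add(51, 79), Pow(Add(Function('Y')(4, Function('F')(-1, 3)), 83), -1)), Function('m')(-58)) = Mul(Mul(Add(51, 79), Pow(Add(Mul(I, Pow(5, Rational(1, 2))), 83), -1)), Add(-34, Mul(-2, -58))) = Mul(Mul(130, Pow(Add(83, Mul(I, Pow(5, Rational(1, 2)))), -1)), Add(-34, 116)) = Mul(Mul(130, Pow(Add(83, Mul(I, Pow(5, Rational(1, 2)))), -1)), 82) = Mul(10660, Pow(Add(83, Mul(I, Pow(5, Rational(1, 2)))), -1))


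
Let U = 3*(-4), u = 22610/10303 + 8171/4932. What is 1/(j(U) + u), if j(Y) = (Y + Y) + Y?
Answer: -50814396/1633619923 ≈ -0.031105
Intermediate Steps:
u = 195698333/50814396 (u = 22610*(1/10303) + 8171*(1/4932) = 22610/10303 + 8171/4932 = 195698333/50814396 ≈ 3.8512)
U = -12
j(Y) = 3*Y (j(Y) = 2*Y + Y = 3*Y)
1/(j(U) + u) = 1/(3*(-12) + 195698333/50814396) = 1/(-36 + 195698333/50814396) = 1/(-1633619923/50814396) = -50814396/1633619923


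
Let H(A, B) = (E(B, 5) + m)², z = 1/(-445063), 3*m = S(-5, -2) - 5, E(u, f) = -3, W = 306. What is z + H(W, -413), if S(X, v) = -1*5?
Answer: 160667734/4005567 ≈ 40.111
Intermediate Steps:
S(X, v) = -5
m = -10/3 (m = (-5 - 5)/3 = (⅓)*(-10) = -10/3 ≈ -3.3333)
z = -1/445063 ≈ -2.2469e-6
H(A, B) = 361/9 (H(A, B) = (-3 - 10/3)² = (-19/3)² = 361/9)
z + H(W, -413) = -1/445063 + 361/9 = 160667734/4005567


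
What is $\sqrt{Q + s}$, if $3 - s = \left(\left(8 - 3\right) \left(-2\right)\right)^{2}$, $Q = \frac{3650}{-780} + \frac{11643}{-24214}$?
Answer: $\frac{i \sqrt{22776372845031}}{472173} \approx 10.107 i$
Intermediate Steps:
$Q = - \frac{2436566}{472173}$ ($Q = 3650 \left(- \frac{1}{780}\right) + 11643 \left(- \frac{1}{24214}\right) = - \frac{365}{78} - \frac{11643}{24214} = - \frac{2436566}{472173} \approx -5.1603$)
$s = -97$ ($s = 3 - \left(\left(8 - 3\right) \left(-2\right)\right)^{2} = 3 - \left(5 \left(-2\right)\right)^{2} = 3 - \left(-10\right)^{2} = 3 - 100 = -97$)
$\sqrt{Q + s} = \sqrt{- \frac{2436566}{472173} - 97} = \sqrt{- \frac{48237347}{472173}} = \frac{i \sqrt{22776372845031}}{472173}$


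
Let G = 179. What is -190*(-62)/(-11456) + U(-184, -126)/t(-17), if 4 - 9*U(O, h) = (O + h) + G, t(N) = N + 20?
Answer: 11375/2864 ≈ 3.9717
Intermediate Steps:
t(N) = 20 + N
U(O, h) = -175/9 - O/9 - h/9 (U(O, h) = 4/9 - ((O + h) + 179)/9 = 4/9 - (179 + O + h)/9 = 4/9 + (-179/9 - O/9 - h/9) = -175/9 - O/9 - h/9)
-190*(-62)/(-11456) + U(-184, -126)/t(-17) = -190*(-62)/(-11456) + (-175/9 - 1/9*(-184) - 1/9*(-126))/(20 - 17) = 11780*(-1/11456) + (-175/9 + 184/9 + 14)/3 = -2945/2864 + 15*(1/3) = -2945/2864 + 5 = 11375/2864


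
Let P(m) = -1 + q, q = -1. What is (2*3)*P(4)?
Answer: -12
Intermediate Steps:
P(m) = -2 (P(m) = -1 - 1 = -2)
(2*3)*P(4) = (2*3)*(-2) = 6*(-2) = -12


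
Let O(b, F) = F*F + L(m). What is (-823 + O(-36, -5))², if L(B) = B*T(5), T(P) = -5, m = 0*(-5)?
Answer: 636804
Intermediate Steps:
m = 0
L(B) = -5*B (L(B) = B*(-5) = -5*B)
O(b, F) = F² (O(b, F) = F*F - 5*0 = F² + 0 = F²)
(-823 + O(-36, -5))² = (-823 + (-5)²)² = (-823 + 25)² = (-798)² = 636804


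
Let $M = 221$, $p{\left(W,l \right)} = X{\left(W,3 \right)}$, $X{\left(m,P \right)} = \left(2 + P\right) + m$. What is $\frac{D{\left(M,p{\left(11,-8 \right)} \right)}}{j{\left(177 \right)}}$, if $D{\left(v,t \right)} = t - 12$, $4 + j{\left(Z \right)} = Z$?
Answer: $\frac{4}{173} \approx 0.023121$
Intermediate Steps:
$X{\left(m,P \right)} = 2 + P + m$
$j{\left(Z \right)} = -4 + Z$
$p{\left(W,l \right)} = 5 + W$ ($p{\left(W,l \right)} = 2 + 3 + W = 5 + W$)
$D{\left(v,t \right)} = -12 + t$
$\frac{D{\left(M,p{\left(11,-8 \right)} \right)}}{j{\left(177 \right)}} = \frac{-12 + \left(5 + 11\right)}{-4 + 177} = \frac{-12 + 16}{173} = 4 \cdot \frac{1}{173} = \frac{4}{173}$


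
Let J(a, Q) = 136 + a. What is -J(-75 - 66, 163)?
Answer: 5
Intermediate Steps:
-J(-75 - 66, 163) = -(136 + (-75 - 66)) = -(136 - 141) = -1*(-5) = 5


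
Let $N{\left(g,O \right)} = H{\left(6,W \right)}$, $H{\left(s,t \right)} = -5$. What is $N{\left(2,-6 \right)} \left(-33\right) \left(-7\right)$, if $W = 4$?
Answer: $-1155$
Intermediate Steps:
$N{\left(g,O \right)} = -5$
$N{\left(2,-6 \right)} \left(-33\right) \left(-7\right) = \left(-5\right) \left(-33\right) \left(-7\right) = 165 \left(-7\right) = -1155$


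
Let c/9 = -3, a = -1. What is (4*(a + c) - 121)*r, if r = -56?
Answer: 13048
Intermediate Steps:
c = -27 (c = 9*(-3) = -27)
(4*(a + c) - 121)*r = (4*(-1 - 27) - 121)*(-56) = (4*(-28) - 121)*(-56) = (-112 - 121)*(-56) = -233*(-56) = 13048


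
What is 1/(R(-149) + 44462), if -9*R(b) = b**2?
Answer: 9/377957 ≈ 2.3812e-5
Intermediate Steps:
R(b) = -b**2/9
1/(R(-149) + 44462) = 1/(-1/9*(-149)**2 + 44462) = 1/(-1/9*22201 + 44462) = 1/(-22201/9 + 44462) = 1/(377957/9) = 9/377957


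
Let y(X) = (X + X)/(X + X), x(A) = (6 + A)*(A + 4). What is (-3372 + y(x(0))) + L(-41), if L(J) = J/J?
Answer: -3370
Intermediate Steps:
L(J) = 1
x(A) = (4 + A)*(6 + A) (x(A) = (6 + A)*(4 + A) = (4 + A)*(6 + A))
y(X) = 1 (y(X) = (2*X)/((2*X)) = (2*X)*(1/(2*X)) = 1)
(-3372 + y(x(0))) + L(-41) = (-3372 + 1) + 1 = -3371 + 1 = -3370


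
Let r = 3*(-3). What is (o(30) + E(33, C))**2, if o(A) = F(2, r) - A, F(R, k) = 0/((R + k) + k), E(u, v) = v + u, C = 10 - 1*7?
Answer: 36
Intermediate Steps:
C = 3 (C = 10 - 7 = 3)
r = -9
E(u, v) = u + v
F(R, k) = 0 (F(R, k) = 0/(R + 2*k) = 0)
o(A) = -A (o(A) = 0 - A = -A)
(o(30) + E(33, C))**2 = (-1*30 + (33 + 3))**2 = (-30 + 36)**2 = 6**2 = 36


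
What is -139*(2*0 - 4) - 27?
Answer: 529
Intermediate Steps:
-139*(2*0 - 4) - 27 = -139*(0 - 4) - 27 = -139*(-4) - 27 = 556 - 27 = 529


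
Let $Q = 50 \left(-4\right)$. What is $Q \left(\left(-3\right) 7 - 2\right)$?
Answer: $4600$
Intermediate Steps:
$Q = -200$
$Q \left(\left(-3\right) 7 - 2\right) = - 200 \left(\left(-3\right) 7 - 2\right) = - 200 \left(-21 - 2\right) = \left(-200\right) \left(-23\right) = 4600$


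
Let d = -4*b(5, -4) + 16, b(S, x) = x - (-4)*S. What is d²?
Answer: 2304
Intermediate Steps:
b(S, x) = x + 4*S
d = -48 (d = -4*(-4 + 4*5) + 16 = -4*(-4 + 20) + 16 = -4*16 + 16 = -64 + 16 = -48)
d² = (-48)² = 2304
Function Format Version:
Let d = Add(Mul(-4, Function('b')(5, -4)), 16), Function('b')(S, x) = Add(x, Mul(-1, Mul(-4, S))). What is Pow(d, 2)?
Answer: 2304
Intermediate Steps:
Function('b')(S, x) = Add(x, Mul(4, S))
d = -48 (d = Add(Mul(-4, Add(-4, Mul(4, 5))), 16) = Add(Mul(-4, Add(-4, 20)), 16) = Add(Mul(-4, 16), 16) = Add(-64, 16) = -48)
Pow(d, 2) = Pow(-48, 2) = 2304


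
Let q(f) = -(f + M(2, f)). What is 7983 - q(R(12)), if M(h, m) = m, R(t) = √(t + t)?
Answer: 7983 + 4*√6 ≈ 7992.8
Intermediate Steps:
R(t) = √2*√t (R(t) = √(2*t) = √2*√t)
q(f) = -2*f (q(f) = -(f + f) = -2*f)
7983 - q(R(12)) = 7983 - (-2)*√2*√12 = 7983 - (-2)*√2*(2*√3) = 7983 - (-2)*2*√6 = 7983 - (-4)*√6 = 7983 + 4*√6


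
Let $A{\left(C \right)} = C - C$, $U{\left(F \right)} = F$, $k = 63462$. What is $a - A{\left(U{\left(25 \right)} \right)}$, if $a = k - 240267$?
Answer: $-176805$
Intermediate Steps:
$a = -176805$ ($a = 63462 - 240267 = -176805$)
$A{\left(C \right)} = 0$
$a - A{\left(U{\left(25 \right)} \right)} = -176805 - 0 = -176805 + 0 = -176805$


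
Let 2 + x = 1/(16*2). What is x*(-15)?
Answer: 945/32 ≈ 29.531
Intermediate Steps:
x = -63/32 (x = -2 + 1/(16*2) = -2 + 1/32 = -63/32 ≈ -1.9688)
x*(-15) = -63/32*(-15) = 945/32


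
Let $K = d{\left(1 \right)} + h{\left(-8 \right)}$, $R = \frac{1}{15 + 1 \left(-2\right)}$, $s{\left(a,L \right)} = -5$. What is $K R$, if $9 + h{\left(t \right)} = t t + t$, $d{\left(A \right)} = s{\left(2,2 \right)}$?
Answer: $\frac{42}{13} \approx 3.2308$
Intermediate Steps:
$d{\left(A \right)} = -5$
$h{\left(t \right)} = -9 + t + t^{2}$ ($h{\left(t \right)} = -9 + \left(t t + t\right) = -9 + \left(t^{2} + t\right) = -9 + \left(t + t^{2}\right) = -9 + t + t^{2}$)
$R = \frac{1}{13}$ ($R = \frac{1}{15 - 2} = \frac{1}{13} \approx 0.076923$)
$K = 42$ ($K = -5 - \left(17 - 64\right) = -5 - -47 = -5 + 47 = 42$)
$K R = 42 \cdot \frac{1}{13} = \frac{42}{13}$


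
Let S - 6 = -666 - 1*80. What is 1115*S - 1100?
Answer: -826200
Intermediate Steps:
S = -740 (S = 6 + (-666 - 1*80) = 6 + (-666 - 80) = 6 - 746 = -740)
1115*S - 1100 = 1115*(-740) - 1100 = -825100 - 1100 = -826200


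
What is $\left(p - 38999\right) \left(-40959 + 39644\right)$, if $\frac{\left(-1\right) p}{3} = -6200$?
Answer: $26824685$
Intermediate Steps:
$p = 18600$ ($p = \left(-3\right) \left(-6200\right) = 18600$)
$\left(p - 38999\right) \left(-40959 + 39644\right) = \left(18600 - 38999\right) \left(-40959 + 39644\right) = \left(-20399\right) \left(-1315\right) = 26824685$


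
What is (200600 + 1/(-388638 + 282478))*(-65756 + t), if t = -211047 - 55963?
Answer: -3543241787401617/53080 ≈ -6.6753e+10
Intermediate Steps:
t = -267010
(200600 + 1/(-388638 + 282478))*(-65756 + t) = (200600 + 1/(-388638 + 282478))*(-65756 - 267010) = (200600 + 1/(-106160))*(-332766) = (200600 - 1/106160)*(-332766) = (21295695999/106160)*(-332766) = -3543241787401617/53080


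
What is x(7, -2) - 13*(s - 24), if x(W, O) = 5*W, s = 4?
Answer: 295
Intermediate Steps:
x(7, -2) - 13*(s - 24) = 5*7 - 13*(4 - 24) = 35 - 13*(-20) = 35 + 260 = 295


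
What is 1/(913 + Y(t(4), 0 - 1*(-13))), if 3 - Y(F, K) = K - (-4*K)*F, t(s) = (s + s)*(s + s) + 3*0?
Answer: -1/2425 ≈ -0.00041237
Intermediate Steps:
t(s) = 4*s² (t(s) = (2*s)*(2*s) + 0 = 4*s² + 0 = 4*s²)
Y(F, K) = 3 - K - 4*F*K (Y(F, K) = 3 - (K - (-4*K)*F) = 3 - (K - (-4)*F*K) = 3 - (K + 4*F*K) = 3 + (-K - 4*F*K) = 3 - K - 4*F*K)
1/(913 + Y(t(4), 0 - 1*(-13))) = 1/(913 + (3 - (0 - 1*(-13)) - 4*4*4²*(0 - 1*(-13)))) = 1/(913 + (3 - (0 + 13) - 4*4*16*(0 + 13))) = 1/(913 + (3 - 1*13 - 4*64*13)) = 1/(913 + (3 - 13 - 3328)) = 1/(913 - 3338) = 1/(-2425) = -1/2425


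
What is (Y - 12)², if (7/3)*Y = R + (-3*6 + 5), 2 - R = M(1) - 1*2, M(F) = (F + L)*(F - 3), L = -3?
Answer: 15129/49 ≈ 308.75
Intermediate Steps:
M(F) = (-3 + F)² (M(F) = (F - 3)*(F - 3) = (-3 + F)*(-3 + F) = (-3 + F)²)
R = 0 (R = 2 - ((9 + 1² - 6*1) - 1*2) = 2 - ((9 + 1 - 6) - 2) = 2 - (4 - 2) = 2 - 1*2 = 2 - 2 = 0)
Y = -39/7 (Y = 3*(0 + (-3*6 + 5))/7 = 3*(0 + (-18 + 5))/7 = 3*(0 - 13)/7 = (3/7)*(-13) = -39/7 ≈ -5.5714)
(Y - 12)² = (-39/7 - 12)² = (-123/7)² = 15129/49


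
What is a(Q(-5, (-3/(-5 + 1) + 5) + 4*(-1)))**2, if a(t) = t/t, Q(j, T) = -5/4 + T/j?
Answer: 1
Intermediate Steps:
Q(j, T) = -5/4 + T/j (Q(j, T) = -5*1/4 + T/j = -5/4 + T/j)
a(t) = 1
a(Q(-5, (-3/(-5 + 1) + 5) + 4*(-1)))**2 = 1**2 = 1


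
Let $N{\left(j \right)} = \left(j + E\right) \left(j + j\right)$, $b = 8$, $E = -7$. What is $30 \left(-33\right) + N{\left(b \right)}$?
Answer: $-974$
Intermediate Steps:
$N{\left(j \right)} = 2 j \left(-7 + j\right)$ ($N{\left(j \right)} = \left(j - 7\right) \left(j + j\right) = \left(-7 + j\right) 2 j = 2 j \left(-7 + j\right)$)
$30 \left(-33\right) + N{\left(b \right)} = 30 \left(-33\right) + 2 \cdot 8 \left(-7 + 8\right) = -990 + 2 \cdot 8 \cdot 1 = -990 + 16 = -974$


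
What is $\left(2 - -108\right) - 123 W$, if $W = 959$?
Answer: $-117847$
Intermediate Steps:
$\left(2 - -108\right) - 123 W = \left(2 - -108\right) - 117957 = \left(2 + 108\right) - 117957 = 110 - 117957 = -117847$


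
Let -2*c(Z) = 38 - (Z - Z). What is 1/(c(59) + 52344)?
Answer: 1/52325 ≈ 1.9111e-5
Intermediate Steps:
c(Z) = -19 (c(Z) = -(38 - (Z - Z))/2 = -(38 - 1*0)/2 = -(38 + 0)/2 = -½*38 = -19)
1/(c(59) + 52344) = 1/(-19 + 52344) = 1/52325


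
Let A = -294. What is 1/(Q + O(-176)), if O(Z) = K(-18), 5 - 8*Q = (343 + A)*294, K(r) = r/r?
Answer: -8/14393 ≈ -0.00055583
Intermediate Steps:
K(r) = 1
Q = -14401/8 (Q = 5/8 - (343 - 294)*294/8 = 5/8 - 49*294/8 = 5/8 - ⅛*14406 = 5/8 - 7203/4 = -14401/8 ≈ -1800.1)
O(Z) = 1
1/(Q + O(-176)) = 1/(-14401/8 + 1) = 1/(-14393/8) = -8/14393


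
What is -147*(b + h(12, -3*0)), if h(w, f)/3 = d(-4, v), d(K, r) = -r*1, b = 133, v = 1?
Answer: -19110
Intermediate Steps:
d(K, r) = -r
h(w, f) = -3 (h(w, f) = 3*(-1*1) = 3*(-1) = -3)
-147*(b + h(12, -3*0)) = -147*(133 - 3) = -147*130 = -19110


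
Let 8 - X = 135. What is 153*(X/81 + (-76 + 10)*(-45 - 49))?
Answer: 8540749/9 ≈ 9.4897e+5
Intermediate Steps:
X = -127 (X = 8 - 1*135 = 8 - 135 = -127)
153*(X/81 + (-76 + 10)*(-45 - 49)) = 153*(-127/81 + (-76 + 10)*(-45 - 49)) = 153*(-127*1/81 - 66*(-94)) = 153*(-127/81 + 6204) = 153*(502397/81) = 8540749/9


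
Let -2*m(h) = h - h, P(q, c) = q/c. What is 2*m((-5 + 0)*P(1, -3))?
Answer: 0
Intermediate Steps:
m(h) = 0 (m(h) = -(h - h)/2 = -1/2*0 = 0)
2*m((-5 + 0)*P(1, -3)) = 2*0 = 0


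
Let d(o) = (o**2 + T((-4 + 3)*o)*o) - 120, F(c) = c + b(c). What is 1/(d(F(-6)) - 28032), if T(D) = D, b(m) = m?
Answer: -1/28152 ≈ -3.5521e-5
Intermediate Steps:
F(c) = 2*c (F(c) = c + c = 2*c)
d(o) = -120 (d(o) = (o**2 + ((-4 + 3)*o)*o) - 120 = (o**2 + (-o)*o) - 120 = (o**2 - o**2) - 120 = 0 - 120 = -120)
1/(d(F(-6)) - 28032) = 1/(-120 - 28032) = 1/(-28152) = -1/28152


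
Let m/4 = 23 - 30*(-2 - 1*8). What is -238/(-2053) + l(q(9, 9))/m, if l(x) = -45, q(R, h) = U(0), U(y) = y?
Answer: 215111/2652476 ≈ 0.081098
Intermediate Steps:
q(R, h) = 0
m = 1292 (m = 4*(23 - 30*(-2 - 1*8)) = 4*(23 - 30*(-2 - 8)) = 4*(23 - 30*(-10)) = 4*(23 + 300) = 4*323 = 1292)
-238/(-2053) + l(q(9, 9))/m = -238/(-2053) - 45/1292 = -238*(-1/2053) - 45*1/1292 = 238/2053 - 45/1292 = 215111/2652476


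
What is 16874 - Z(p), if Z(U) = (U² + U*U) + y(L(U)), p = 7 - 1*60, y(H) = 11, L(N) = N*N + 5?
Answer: 11245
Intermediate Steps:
L(N) = 5 + N² (L(N) = N² + 5 = 5 + N²)
p = -53 (p = 7 - 60 = -53)
Z(U) = 11 + 2*U² (Z(U) = (U² + U*U) + 11 = (U² + U²) + 11 = 2*U² + 11 = 11 + 2*U²)
16874 - Z(p) = 16874 - (11 + 2*(-53)²) = 16874 - (11 + 2*2809) = 16874 - (11 + 5618) = 16874 - 1*5629 = 16874 - 5629 = 11245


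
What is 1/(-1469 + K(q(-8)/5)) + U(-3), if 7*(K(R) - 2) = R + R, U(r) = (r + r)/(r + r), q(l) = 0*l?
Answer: 1466/1467 ≈ 0.99932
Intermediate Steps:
q(l) = 0
U(r) = 1 (U(r) = (2*r)/((2*r)) = (2*r)*(1/(2*r)) = 1)
K(R) = 2 + 2*R/7 (K(R) = 2 + (R + R)/7 = 2 + (2*R)/7 = 2 + 2*R/7)
1/(-1469 + K(q(-8)/5)) + U(-3) = 1/(-1469 + (2 + 2*(0/5)/7)) + 1 = 1/(-1469 + (2 + 2*(0*(⅕))/7)) + 1 = 1/(-1469 + (2 + (2/7)*0)) + 1 = 1/(-1469 + (2 + 0)) + 1 = 1/(-1469 + 2) + 1 = 1/(-1467) + 1 = -1/1467 + 1 = 1466/1467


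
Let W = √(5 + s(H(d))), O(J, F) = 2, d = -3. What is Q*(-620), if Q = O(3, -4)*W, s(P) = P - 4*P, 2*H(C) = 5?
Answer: -620*I*√10 ≈ -1960.6*I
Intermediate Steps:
H(C) = 5/2 (H(C) = (½)*5 = 5/2)
s(P) = -3*P
W = I*√10/2 (W = √(5 - 3*5/2) = √(5 - 15/2) = √(-5/2) = I*√10/2 ≈ 1.5811*I)
Q = I*√10 (Q = 2*(I*√10/2) = I*√10 ≈ 3.1623*I)
Q*(-620) = (I*√10)*(-620) = -620*I*√10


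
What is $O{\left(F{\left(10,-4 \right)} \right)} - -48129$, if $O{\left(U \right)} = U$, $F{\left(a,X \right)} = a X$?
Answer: $48089$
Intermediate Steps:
$F{\left(a,X \right)} = X a$
$O{\left(F{\left(10,-4 \right)} \right)} - -48129 = \left(-4\right) 10 - -48129 = -40 + 48129 = 48089$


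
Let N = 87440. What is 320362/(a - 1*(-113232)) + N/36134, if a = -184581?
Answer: -2668601974/1289062383 ≈ -2.0702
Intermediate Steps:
320362/(a - 1*(-113232)) + N/36134 = 320362/(-184581 - 1*(-113232)) + 87440/36134 = 320362/(-184581 + 113232) + 87440*(1/36134) = 320362/(-71349) + 43720/18067 = 320362*(-1/71349) + 43720/18067 = -320362/71349 + 43720/18067 = -2668601974/1289062383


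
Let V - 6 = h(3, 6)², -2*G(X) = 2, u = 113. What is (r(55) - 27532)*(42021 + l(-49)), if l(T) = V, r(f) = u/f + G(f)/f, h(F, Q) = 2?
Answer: -5785559508/5 ≈ -1.1571e+9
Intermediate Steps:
G(X) = -1 (G(X) = -½*2 = -1)
V = 10 (V = 6 + 2² = 6 + 4 = 10)
r(f) = 112/f (r(f) = 113/f - 1/f = 112/f)
l(T) = 10
(r(55) - 27532)*(42021 + l(-49)) = (112/55 - 27532)*(42021 + 10) = (112*(1/55) - 27532)*42031 = (112/55 - 27532)*42031 = -1514148/55*42031 = -5785559508/5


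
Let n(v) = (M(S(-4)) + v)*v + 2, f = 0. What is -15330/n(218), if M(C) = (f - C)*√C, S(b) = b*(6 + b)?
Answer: -182143395/570763241 + 13367760*I*√2/570763241 ≈ -0.31912 + 0.033122*I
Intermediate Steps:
M(C) = -C^(3/2) (M(C) = (0 - C)*√C = (-C)*√C = -C^(3/2))
n(v) = 2 + v*(v + 16*I*√2) (n(v) = (-(-4*(6 - 4))^(3/2) + v)*v + 2 = (-(-4*2)^(3/2) + v)*v + 2 = (-(-8)^(3/2) + v)*v + 2 = (-(-16)*I*√2 + v)*v + 2 = (16*I*√2 + v)*v + 2 = (v + 16*I*√2)*v + 2 = v*(v + 16*I*√2) + 2 = 2 + v*(v + 16*I*√2))
-15330/n(218) = -15330/(2 + 218² + 16*I*218*√2) = -15330/(2 + 47524 + 3488*I*√2) = -15330/(47526 + 3488*I*√2)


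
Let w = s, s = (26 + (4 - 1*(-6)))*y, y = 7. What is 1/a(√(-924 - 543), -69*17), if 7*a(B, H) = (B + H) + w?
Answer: -2149/283236 - 7*I*√163/283236 ≈ -0.0075873 - 0.00031553*I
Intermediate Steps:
s = 252 (s = (26 + (4 - 1*(-6)))*7 = (26 + (4 + 6))*7 = (26 + 10)*7 = 36*7 = 252)
w = 252
a(B, H) = 36 + B/7 + H/7 (a(B, H) = ((B + H) + 252)/7 = (252 + B + H)/7 = 36 + B/7 + H/7)
1/a(√(-924 - 543), -69*17) = 1/(36 + √(-924 - 543)/7 + (-69*17)/7) = 1/(36 + √(-1467)/7 + (⅐)*(-1173)) = 1/(36 + (3*I*√163)/7 - 1173/7) = 1/(36 + 3*I*√163/7 - 1173/7) = 1/(-921/7 + 3*I*√163/7)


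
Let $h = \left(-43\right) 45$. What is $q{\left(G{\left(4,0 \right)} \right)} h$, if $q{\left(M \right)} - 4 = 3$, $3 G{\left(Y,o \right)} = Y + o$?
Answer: $-13545$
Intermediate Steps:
$G{\left(Y,o \right)} = \frac{Y}{3} + \frac{o}{3}$ ($G{\left(Y,o \right)} = \frac{Y + o}{3} = \frac{Y}{3} + \frac{o}{3}$)
$q{\left(M \right)} = 7$ ($q{\left(M \right)} = 4 + 3 = 7$)
$h = -1935$
$q{\left(G{\left(4,0 \right)} \right)} h = 7 \left(-1935\right) = -13545$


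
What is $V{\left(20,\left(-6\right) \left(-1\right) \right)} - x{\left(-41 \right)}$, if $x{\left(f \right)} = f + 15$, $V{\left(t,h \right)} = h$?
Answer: $32$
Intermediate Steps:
$x{\left(f \right)} = 15 + f$
$V{\left(20,\left(-6\right) \left(-1\right) \right)} - x{\left(-41 \right)} = \left(-6\right) \left(-1\right) - \left(15 - 41\right) = 6 - -26 = 6 + 26 = 32$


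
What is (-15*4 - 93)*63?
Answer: -9639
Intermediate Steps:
(-15*4 - 93)*63 = (-60 - 93)*63 = -153*63 = -9639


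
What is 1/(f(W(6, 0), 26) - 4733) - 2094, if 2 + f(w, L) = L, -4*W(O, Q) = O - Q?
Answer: -9860647/4709 ≈ -2094.0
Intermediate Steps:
W(O, Q) = -O/4 + Q/4 (W(O, Q) = -(O - Q)/4 = -O/4 + Q/4)
f(w, L) = -2 + L
1/(f(W(6, 0), 26) - 4733) - 2094 = 1/((-2 + 26) - 4733) - 2094 = 1/(24 - 4733) - 2094 = 1/(-4709) - 2094 = -1/4709 - 2094 = -9860647/4709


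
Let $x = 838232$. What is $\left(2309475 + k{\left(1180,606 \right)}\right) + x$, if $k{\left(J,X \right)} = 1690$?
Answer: $3149397$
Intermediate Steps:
$\left(2309475 + k{\left(1180,606 \right)}\right) + x = \left(2309475 + 1690\right) + 838232 = 2311165 + 838232 = 3149397$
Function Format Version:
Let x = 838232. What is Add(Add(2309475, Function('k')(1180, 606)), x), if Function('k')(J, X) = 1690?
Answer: 3149397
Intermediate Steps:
Add(Add(2309475, Function('k')(1180, 606)), x) = Add(Add(2309475, 1690), 838232) = Add(2311165, 838232) = 3149397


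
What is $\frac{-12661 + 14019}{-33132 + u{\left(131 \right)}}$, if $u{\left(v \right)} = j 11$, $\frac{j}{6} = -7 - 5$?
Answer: $- \frac{679}{16962} \approx -0.040031$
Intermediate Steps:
$j = -72$ ($j = 6 \left(-7 - 5\right) = 6 \left(-12\right) = -72$)
$u{\left(v \right)} = -792$ ($u{\left(v \right)} = \left(-72\right) 11 = -792$)
$\frac{-12661 + 14019}{-33132 + u{\left(131 \right)}} = \frac{-12661 + 14019}{-33132 - 792} = \frac{1358}{-33924} = 1358 \left(- \frac{1}{33924}\right) = - \frac{679}{16962}$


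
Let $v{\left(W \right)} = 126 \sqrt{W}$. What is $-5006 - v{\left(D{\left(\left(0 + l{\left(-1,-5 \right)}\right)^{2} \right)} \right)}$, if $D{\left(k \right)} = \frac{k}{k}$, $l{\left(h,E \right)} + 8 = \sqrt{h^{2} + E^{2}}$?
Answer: $-5132$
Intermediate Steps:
$l{\left(h,E \right)} = -8 + \sqrt{E^{2} + h^{2}}$ ($l{\left(h,E \right)} = -8 + \sqrt{h^{2} + E^{2}} = -8 + \sqrt{E^{2} + h^{2}}$)
$D{\left(k \right)} = 1$
$-5006 - v{\left(D{\left(\left(0 + l{\left(-1,-5 \right)}\right)^{2} \right)} \right)} = -5006 - 126 \sqrt{1} = -5006 - 126 \cdot 1 = -5006 - 126 = -5132$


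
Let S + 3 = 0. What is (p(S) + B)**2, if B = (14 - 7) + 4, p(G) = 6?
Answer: 289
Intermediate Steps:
S = -3 (S = -3 + 0 = -3)
B = 11 (B = 7 + 4 = 11)
(p(S) + B)**2 = (6 + 11)**2 = 17**2 = 289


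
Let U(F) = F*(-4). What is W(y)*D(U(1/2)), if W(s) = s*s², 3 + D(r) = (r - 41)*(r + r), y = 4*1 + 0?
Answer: 10816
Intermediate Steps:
U(F) = -4*F
y = 4 (y = 4 + 0 = 4)
D(r) = -3 + 2*r*(-41 + r) (D(r) = -3 + (r - 41)*(r + r) = -3 + (-41 + r)*(2*r) = -3 + 2*r*(-41 + r))
W(s) = s³
W(y)*D(U(1/2)) = 4³*(-3 - (-328)/2 + 2*(-4/2)²) = 64*(-3 - (-328)/2 + 2*(-4*½)²) = 64*(-3 - 82*(-2) + 2*(-2)²) = 64*(-3 + 164 + 2*4) = 64*(-3 + 164 + 8) = 64*169 = 10816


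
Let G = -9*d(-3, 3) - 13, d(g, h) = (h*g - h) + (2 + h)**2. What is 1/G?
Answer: -1/130 ≈ -0.0076923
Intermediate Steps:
d(g, h) = (2 + h)**2 - h + g*h (d(g, h) = (g*h - h) + (2 + h)**2 = (-h + g*h) + (2 + h)**2 = (2 + h)**2 - h + g*h)
G = -130 (G = -9*((2 + 3)**2 - 1*3 - 3*3) - 13 = -9*(5**2 - 3 - 9) - 13 = -9*(25 - 3 - 9) - 13 = -9*13 - 13 = -117 - 13 = -130)
1/G = 1/(-130) = -1/130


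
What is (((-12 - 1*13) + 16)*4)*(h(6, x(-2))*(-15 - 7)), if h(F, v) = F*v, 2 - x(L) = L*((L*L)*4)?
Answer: 161568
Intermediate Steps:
x(L) = 2 - 4*L³ (x(L) = 2 - L*(L*L)*4 = 2 - L*L²*4 = 2 - L*4*L² = 2 - 4*L³)
(((-12 - 1*13) + 16)*4)*(h(6, x(-2))*(-15 - 7)) = (((-12 - 1*13) + 16)*4)*((6*(2 - 4*(-2)³))*(-15 - 7)) = (((-12 - 13) + 16)*4)*((6*(2 - 4*(-8)))*(-22)) = ((-25 + 16)*4)*((6*(2 + 32))*(-22)) = (-9*4)*((6*34)*(-22)) = -7344*(-22) = -36*(-4488) = 161568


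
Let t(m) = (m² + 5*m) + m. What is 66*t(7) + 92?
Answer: 6098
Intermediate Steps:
t(m) = m² + 6*m
66*t(7) + 92 = 66*(7*(6 + 7)) + 92 = 66*(7*13) + 92 = 66*91 + 92 = 6006 + 92 = 6098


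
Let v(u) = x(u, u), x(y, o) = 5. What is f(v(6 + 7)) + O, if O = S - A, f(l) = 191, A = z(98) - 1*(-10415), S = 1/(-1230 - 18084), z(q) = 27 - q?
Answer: -196095043/19314 ≈ -10153.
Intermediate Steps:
v(u) = 5
S = -1/19314 (S = 1/(-19314) = -1/19314 ≈ -5.1776e-5)
A = 10344 (A = (27 - 1*98) - 1*(-10415) = (27 - 98) + 10415 = -71 + 10415 = 10344)
O = -199784017/19314 (O = -1/19314 - 1*10344 = -1/19314 - 10344 = -199784017/19314 ≈ -10344.)
f(v(6 + 7)) + O = 191 - 199784017/19314 = -196095043/19314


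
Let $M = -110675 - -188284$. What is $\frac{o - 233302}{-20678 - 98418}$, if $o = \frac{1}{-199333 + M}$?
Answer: $\frac{28398452649}{14496841504} \approx 1.9589$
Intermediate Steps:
$M = 77609$ ($M = -110675 + 188284 = 77609$)
$o = - \frac{1}{121724}$ ($o = \frac{1}{-199333 + 77609} = \frac{1}{-121724} = - \frac{1}{121724} \approx -8.2153 \cdot 10^{-6}$)
$\frac{o - 233302}{-20678 - 98418} = \frac{- \frac{1}{121724} - 233302}{-20678 - 98418} = \frac{- \frac{1}{121724} - 233302}{-119096} = \left(- \frac{1}{121724} - 233302\right) \left(- \frac{1}{119096}\right) = \left(- \frac{28398452649}{121724}\right) \left(- \frac{1}{119096}\right) = \frac{28398452649}{14496841504}$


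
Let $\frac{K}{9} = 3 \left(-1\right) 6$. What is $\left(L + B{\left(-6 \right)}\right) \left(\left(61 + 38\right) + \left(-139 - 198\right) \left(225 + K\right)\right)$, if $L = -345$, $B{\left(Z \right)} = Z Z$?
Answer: $6529788$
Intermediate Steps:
$B{\left(Z \right)} = Z^{2}$
$K = -162$ ($K = 9 \cdot 3 \left(-1\right) 6 = 9 \left(\left(-3\right) 6\right) = 9 \left(-18\right) = -162$)
$\left(L + B{\left(-6 \right)}\right) \left(\left(61 + 38\right) + \left(-139 - 198\right) \left(225 + K\right)\right) = \left(-345 + \left(-6\right)^{2}\right) \left(\left(61 + 38\right) + \left(-139 - 198\right) \left(225 - 162\right)\right) = \left(-345 + 36\right) \left(99 - 21231\right) = - 309 \left(99 - 21231\right) = \left(-309\right) \left(-21132\right) = 6529788$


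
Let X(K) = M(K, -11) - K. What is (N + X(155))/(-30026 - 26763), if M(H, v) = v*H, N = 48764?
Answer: -46904/56789 ≈ -0.82593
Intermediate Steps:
M(H, v) = H*v
X(K) = -12*K (X(K) = K*(-11) - K = -11*K - K = -12*K)
(N + X(155))/(-30026 - 26763) = (48764 - 12*155)/(-30026 - 26763) = (48764 - 1860)/(-56789) = 46904*(-1/56789) = -46904/56789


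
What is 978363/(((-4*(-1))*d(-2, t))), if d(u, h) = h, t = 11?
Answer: 978363/44 ≈ 22236.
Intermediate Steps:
978363/(((-4*(-1))*d(-2, t))) = 978363/((-4*(-1)*11)) = 978363/((4*11)) = 978363/44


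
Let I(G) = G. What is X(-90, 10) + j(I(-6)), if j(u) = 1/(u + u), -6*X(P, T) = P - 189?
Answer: 557/12 ≈ 46.417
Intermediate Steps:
X(P, T) = 63/2 - P/6 (X(P, T) = -(P - 189)/6 = -(-189 + P)/6 = 63/2 - P/6)
j(u) = 1/(2*u)
X(-90, 10) + j(I(-6)) = (63/2 - ⅙*(-90)) + (½)/(-6) = (63/2 + 15) + (½)*(-⅙) = 93/2 - 1/12 = 557/12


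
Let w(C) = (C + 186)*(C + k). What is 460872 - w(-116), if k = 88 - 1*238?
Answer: 479492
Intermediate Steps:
k = -150 (k = 88 - 238 = -150)
w(C) = (-150 + C)*(186 + C) (w(C) = (C + 186)*(C - 150) = (186 + C)*(-150 + C) = (-150 + C)*(186 + C))
460872 - w(-116) = 460872 - (-27900 + (-116)² + 36*(-116)) = 460872 - (-27900 + 13456 - 4176) = 460872 - 1*(-18620) = 460872 + 18620 = 479492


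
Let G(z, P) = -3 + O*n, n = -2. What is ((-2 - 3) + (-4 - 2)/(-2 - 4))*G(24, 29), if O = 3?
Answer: 36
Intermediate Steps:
G(z, P) = -9 (G(z, P) = -3 + 3*(-2) = -3 - 6 = -9)
((-2 - 3) + (-4 - 2)/(-2 - 4))*G(24, 29) = ((-2 - 3) + (-4 - 2)/(-2 - 4))*(-9) = (-5 - 6/(-6))*(-9) = (-5 - 6*(-1/6))*(-9) = (-5 + 1)*(-9) = -4*(-9) = 36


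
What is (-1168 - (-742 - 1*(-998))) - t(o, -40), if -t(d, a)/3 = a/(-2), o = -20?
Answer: -1364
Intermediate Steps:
t(d, a) = 3*a/2 (t(d, a) = -3*a/(-2) = -3*a*(-1)/2 = -(-3)*a/2 = 3*a/2)
(-1168 - (-742 - 1*(-998))) - t(o, -40) = (-1168 - (-742 - 1*(-998))) - 3*(-40)/2 = (-1168 - (-742 + 998)) - 1*(-60) = (-1168 - 1*256) + 60 = (-1168 - 256) + 60 = -1424 + 60 = -1364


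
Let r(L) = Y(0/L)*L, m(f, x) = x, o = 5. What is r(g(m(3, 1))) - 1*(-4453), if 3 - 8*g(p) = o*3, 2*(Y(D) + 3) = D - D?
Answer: 8915/2 ≈ 4457.5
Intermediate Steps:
Y(D) = -3 (Y(D) = -3 + (D - D)/2 = -3 + (½)*0 = -3 + 0 = -3)
g(p) = -3/2 (g(p) = 3/8 - 5*3/8 = 3/8 - ⅛*15 = 3/8 - 15/8 = -3/2)
r(L) = -3*L
r(g(m(3, 1))) - 1*(-4453) = -3*(-3/2) - 1*(-4453) = 9/2 + 4453 = 8915/2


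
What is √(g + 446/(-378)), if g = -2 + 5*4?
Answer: 17*√231/63 ≈ 4.1012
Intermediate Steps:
g = 18 (g = -2 + 20 = 18)
√(g + 446/(-378)) = √(18 + 446/(-378)) = √(18 + 446*(-1/378)) = √(18 - 223/189) = √(3179/189) = 17*√231/63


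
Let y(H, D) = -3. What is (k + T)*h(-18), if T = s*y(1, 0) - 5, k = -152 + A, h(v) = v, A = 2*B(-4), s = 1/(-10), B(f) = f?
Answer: 14823/5 ≈ 2964.6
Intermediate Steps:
s = -1/10 ≈ -0.10000
A = -8 (A = 2*(-4) = -8)
k = -160 (k = -152 - 8 = -160)
T = -47/10 (T = -1/10*(-3) - 5 = 3/10 - 5 = -47/10 ≈ -4.7000)
(k + T)*h(-18) = (-160 - 47/10)*(-18) = -1647/10*(-18) = 14823/5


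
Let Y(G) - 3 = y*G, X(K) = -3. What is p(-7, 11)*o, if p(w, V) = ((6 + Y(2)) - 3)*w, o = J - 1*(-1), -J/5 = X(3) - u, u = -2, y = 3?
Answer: -504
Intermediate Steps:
J = 5 (J = -5*(-3 - 1*(-2)) = -5*(-3 + 2) = -5*(-1) = 5)
Y(G) = 3 + 3*G
o = 6 (o = 5 - 1*(-1) = 5 + 1 = 6)
p(w, V) = 12*w (p(w, V) = ((6 + (3 + 3*2)) - 3)*w = ((6 + (3 + 6)) - 3)*w = ((6 + 9) - 3)*w = (15 - 3)*w = 12*w)
p(-7, 11)*o = (12*(-7))*6 = -84*6 = -504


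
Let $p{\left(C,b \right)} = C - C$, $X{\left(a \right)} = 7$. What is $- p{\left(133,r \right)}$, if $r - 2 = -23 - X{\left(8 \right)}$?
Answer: $0$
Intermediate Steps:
$r = -28$ ($r = 2 - 30 = -28$)
$p{\left(C,b \right)} = 0$
$- p{\left(133,r \right)} = \left(-1\right) 0 = 0$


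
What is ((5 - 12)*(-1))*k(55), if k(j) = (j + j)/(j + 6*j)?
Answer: 2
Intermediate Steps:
k(j) = 2/7 (k(j) = (2*j)/((7*j)) = (2*j)*(1/(7*j)) = 2/7)
((5 - 12)*(-1))*k(55) = ((5 - 12)*(-1))*(2/7) = -7*(-1)*(2/7) = 7*(2/7) = 2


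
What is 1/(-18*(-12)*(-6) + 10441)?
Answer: 1/9145 ≈ 0.00010935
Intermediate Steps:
1/(-18*(-12)*(-6) + 10441) = 1/(216*(-6) + 10441) = 1/(-1296 + 10441) = 1/9145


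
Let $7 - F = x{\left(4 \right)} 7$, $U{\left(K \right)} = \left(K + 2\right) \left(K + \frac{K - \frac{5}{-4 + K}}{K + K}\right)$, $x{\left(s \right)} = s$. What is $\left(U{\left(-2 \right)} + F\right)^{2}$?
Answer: $441$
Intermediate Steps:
$U{\left(K \right)} = \left(2 + K\right) \left(K + \frac{K - \frac{5}{-4 + K}}{2 K}\right)$
$F = -21$ ($F = 7 - 4 \cdot 7 = 7 - 28 = -21$)
$\left(U{\left(-2 \right)} + F\right)^{2} = \left(\frac{-10 - 18 \left(-2\right)^{2} - -26 - 3 \left(-2\right)^{3} + 2 \left(-2\right)^{4}}{2 \left(-2\right) \left(-4 - 2\right)} - 21\right)^{2} = \left(\frac{1}{2} \left(- \frac{1}{2}\right) \frac{1}{-6} \left(-10 - 72 + 26 - -24 + 2 \cdot 16\right) - 21\right)^{2} = \left(\frac{1}{2} \left(- \frac{1}{2}\right) \left(- \frac{1}{6}\right) \left(-10 - 72 + 26 + 24 + 32\right) - 21\right)^{2} = \left(\frac{1}{2} \left(- \frac{1}{2}\right) \left(- \frac{1}{6}\right) 0 - 21\right)^{2} = \left(0 - 21\right)^{2} = \left(-21\right)^{2} = 441$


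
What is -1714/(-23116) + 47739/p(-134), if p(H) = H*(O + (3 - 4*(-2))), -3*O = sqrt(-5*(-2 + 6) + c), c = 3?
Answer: (-825756216*I + 57419*sqrt(17))/(774386*(sqrt(17) + 33*I)) ≈ -31.815 - 3.9844*I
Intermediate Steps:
O = -I*sqrt(17)/3 (O = -sqrt(-5*(-2 + 6) + 3)/3 = -sqrt(-5*4 + 3)/3 = -sqrt(-20 + 3)/3 = -I*sqrt(17)/3 ≈ -1.3744*I)
p(H) = H*(11 - I*sqrt(17)/3) (p(H) = H*(-I*sqrt(17)/3 + (3 - 4*(-2))) = H*(-I*sqrt(17)/3 + (3 + 8)) = H*(-I*sqrt(17)/3 + 11) = H*(11 - I*sqrt(17)/3))
-1714/(-23116) + 47739/p(-134) = -1714/(-23116) + 47739/(((1/3)*(-134)*(33 - I*sqrt(17)))) = -1714*(-1/23116) + 47739/(-1474 + 134*I*sqrt(17)/3) = 857/11558 + 47739/(-1474 + 134*I*sqrt(17)/3)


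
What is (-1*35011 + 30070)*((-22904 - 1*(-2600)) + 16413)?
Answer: 19225431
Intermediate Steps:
(-1*35011 + 30070)*((-22904 - 1*(-2600)) + 16413) = (-35011 + 30070)*((-22904 + 2600) + 16413) = -4941*(-20304 + 16413) = -4941*(-3891) = 19225431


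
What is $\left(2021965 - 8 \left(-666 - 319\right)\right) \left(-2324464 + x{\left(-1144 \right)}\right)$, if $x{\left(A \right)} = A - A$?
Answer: $-4718301628080$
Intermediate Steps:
$x{\left(A \right)} = 0$
$\left(2021965 - 8 \left(-666 - 319\right)\right) \left(-2324464 + x{\left(-1144 \right)}\right) = \left(2021965 - 8 \left(-666 - 319\right)\right) \left(-2324464 + 0\right) = \left(2021965 - -7880\right) \left(-2324464\right) = \left(2021965 + 7880\right) \left(-2324464\right) = 2029845 \left(-2324464\right) = -4718301628080$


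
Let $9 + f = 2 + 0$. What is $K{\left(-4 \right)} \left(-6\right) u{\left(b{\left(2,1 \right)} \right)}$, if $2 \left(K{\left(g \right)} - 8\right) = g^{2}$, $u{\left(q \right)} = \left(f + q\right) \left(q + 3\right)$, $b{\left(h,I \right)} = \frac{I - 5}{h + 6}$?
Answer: $1800$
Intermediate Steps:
$b{\left(h,I \right)} = \frac{-5 + I}{6 + h}$
$f = -7$ ($f = -9 + \left(2 + 0\right) = -9 + 2 = -7$)
$u{\left(q \right)} = \left(-7 + q\right) \left(3 + q\right)$ ($u{\left(q \right)} = \left(-7 + q\right) \left(q + 3\right) = \left(-7 + q\right) \left(3 + q\right)$)
$K{\left(g \right)} = 8 + \frac{g^{2}}{2}$
$K{\left(-4 \right)} \left(-6\right) u{\left(b{\left(2,1 \right)} \right)} = \left(8 + \frac{\left(-4\right)^{2}}{2}\right) \left(-6\right) \left(-21 + \left(\frac{-5 + 1}{6 + 2}\right)^{2} - 4 \frac{-5 + 1}{6 + 2}\right) = \left(8 + \frac{1}{2} \cdot 16\right) \left(-6\right) \left(-21 + \left(\frac{1}{8} \left(-4\right)\right)^{2} - 4 \cdot \frac{1}{8} \left(-4\right)\right) = \left(8 + 8\right) \left(-6\right) \left(-21 + \left(\frac{1}{8} \left(-4\right)\right)^{2} - 4 \cdot \frac{1}{8} \left(-4\right)\right) = 16 \left(-6\right) \left(-21 + \left(- \frac{1}{2}\right)^{2} - -2\right) = - 96 \left(-21 + \frac{1}{4} + 2\right) = \left(-96\right) \left(- \frac{75}{4}\right) = 1800$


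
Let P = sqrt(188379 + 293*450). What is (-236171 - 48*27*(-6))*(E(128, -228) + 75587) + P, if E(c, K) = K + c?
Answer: -17240853365 + 3*sqrt(35581) ≈ -1.7241e+10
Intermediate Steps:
P = 3*sqrt(35581) (P = sqrt(188379 + 131850) = sqrt(320229) = 3*sqrt(35581) ≈ 565.89)
(-236171 - 48*27*(-6))*(E(128, -228) + 75587) + P = (-236171 - 48*27*(-6))*((-228 + 128) + 75587) + 3*sqrt(35581) = (-236171 - 1296*(-6))*(-100 + 75587) + 3*sqrt(35581) = (-236171 + 7776)*75487 + 3*sqrt(35581) = -228395*75487 + 3*sqrt(35581) = -17240853365 + 3*sqrt(35581)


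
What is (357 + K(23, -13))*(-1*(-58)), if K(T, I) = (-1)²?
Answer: 20764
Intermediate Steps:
K(T, I) = 1
(357 + K(23, -13))*(-1*(-58)) = (357 + 1)*(-1*(-58)) = 358*58 = 20764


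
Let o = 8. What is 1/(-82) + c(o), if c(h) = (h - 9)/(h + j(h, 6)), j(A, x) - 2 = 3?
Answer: -95/1066 ≈ -0.089118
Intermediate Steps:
j(A, x) = 5 (j(A, x) = 2 + 3 = 5)
c(h) = (-9 + h)/(5 + h) (c(h) = (h - 9)/(h + 5) = (-9 + h)/(5 + h))
1/(-82) + c(o) = 1/(-82) + (-9 + 8)/(5 + 8) = -1/82 - 1/13 = -95/1066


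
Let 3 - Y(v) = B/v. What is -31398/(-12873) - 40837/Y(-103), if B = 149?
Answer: -18044057973/1965278 ≈ -9181.4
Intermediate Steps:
Y(v) = 3 - 149/v
-31398/(-12873) - 40837/Y(-103) = -31398/(-12873) - 40837/(3 - 149/(-103)) = -31398*(-1/12873) - 40837/(3 - 149*(-1/103)) = 10466/4291 - 40837/(3 + 149/103) = 10466/4291 - 40837/458/103 = 10466/4291 - 40837*103/458 = 10466/4291 - 4206211/458 = -18044057973/1965278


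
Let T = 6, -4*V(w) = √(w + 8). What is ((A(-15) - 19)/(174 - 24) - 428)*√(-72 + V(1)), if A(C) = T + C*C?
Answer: -15997*I*√291/75 ≈ -3638.5*I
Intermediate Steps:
V(w) = -√(8 + w)/4 (V(w) = -√(w + 8)/4 = -√(8 + w)/4)
A(C) = 6 + C² (A(C) = 6 + C*C = 6 + C²)
((A(-15) - 19)/(174 - 24) - 428)*√(-72 + V(1)) = (((6 + (-15)²) - 19)/(174 - 24) - 428)*√(-72 - √(8 + 1)/4) = (((6 + 225) - 19)/150 - 428)*√(-72 - √9/4) = ((231 - 19)*(1/150) - 428)*√(-72 - ¼*3) = (212*(1/150) - 428)*√(-72 - ¾) = (106/75 - 428)*√(-291/4) = -15997*I*√291/75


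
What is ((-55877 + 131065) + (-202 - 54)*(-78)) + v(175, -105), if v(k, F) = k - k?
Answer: 95156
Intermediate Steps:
v(k, F) = 0
((-55877 + 131065) + (-202 - 54)*(-78)) + v(175, -105) = ((-55877 + 131065) + (-202 - 54)*(-78)) + 0 = (75188 - 256*(-78)) + 0 = (75188 + 19968) + 0 = 95156 + 0 = 95156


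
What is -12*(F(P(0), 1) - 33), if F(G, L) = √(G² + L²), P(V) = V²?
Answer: 384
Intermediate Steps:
-12*(F(P(0), 1) - 33) = -12*(√((0²)² + 1²) - 33) = -12*(√(0² + 1) - 33) = -12*(√(0 + 1) - 33) = -12*(√1 - 33) = -12*(1 - 33) = -12*(-32) = 384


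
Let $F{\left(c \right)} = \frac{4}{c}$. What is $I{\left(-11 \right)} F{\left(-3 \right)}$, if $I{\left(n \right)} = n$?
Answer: $\frac{44}{3} \approx 14.667$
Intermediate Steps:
$I{\left(-11 \right)} F{\left(-3 \right)} = - 11 \frac{4}{-3} = - 11 \cdot 4 \left(- \frac{1}{3}\right) = \left(-11\right) \left(- \frac{4}{3}\right) = \frac{44}{3}$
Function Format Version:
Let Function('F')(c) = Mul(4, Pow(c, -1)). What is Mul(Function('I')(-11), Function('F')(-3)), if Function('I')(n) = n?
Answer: Rational(44, 3) ≈ 14.667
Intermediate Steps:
Mul(Function('I')(-11), Function('F')(-3)) = Mul(-11, Mul(4, Pow(-3, -1))) = Mul(-11, Mul(4, Rational(-1, 3))) = Mul(-11, Rational(-4, 3)) = Rational(44, 3)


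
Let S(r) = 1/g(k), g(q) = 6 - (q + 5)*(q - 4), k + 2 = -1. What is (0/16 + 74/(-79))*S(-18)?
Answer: -37/790 ≈ -0.046835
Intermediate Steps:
k = -3 (k = -2 - 1 = -3)
g(q) = 6 - (-4 + q)*(5 + q) (g(q) = 6 - (5 + q)*(-4 + q) = 6 - (-4 + q)*(5 + q))
S(r) = 1/20 (S(r) = 1/(26 - 1*(-3) - 1*(-3)²) = 1/(26 + 3 - 1*9) = 1/(26 + 3 - 9) = 1/20)
(0/16 + 74/(-79))*S(-18) = (0/16 + 74/(-79))*(1/20) = (0*(1/16) + 74*(-1/79))*(1/20) = (0 - 74/79)*(1/20) = -74/79*1/20 = -37/790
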